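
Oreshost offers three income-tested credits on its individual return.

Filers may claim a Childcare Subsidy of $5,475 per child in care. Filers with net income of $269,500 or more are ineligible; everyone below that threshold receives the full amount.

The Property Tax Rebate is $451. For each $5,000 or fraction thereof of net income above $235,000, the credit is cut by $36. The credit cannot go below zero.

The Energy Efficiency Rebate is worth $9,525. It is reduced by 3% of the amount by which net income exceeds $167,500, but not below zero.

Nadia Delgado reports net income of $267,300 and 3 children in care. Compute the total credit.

Childcare Subsidy: base = 3 × $5,475 = $16,425. $267,300 is below the $269,500 cutoff, so the full $16,425 applies.
Property Tax Rebate: income exceeds $235,000 by $32,300, which is 7 full-or-partial $5,000 increments; reduction = 7 × $36 = $252, leaving $199.
Energy Efficiency Rebate: 3% of the $99,800 excess over $167,500 is $2,994; credit = $9,525 − $2,994 = $6,531.
Total: $16,425 + $199 + $6,531 = $23,155.

$23,155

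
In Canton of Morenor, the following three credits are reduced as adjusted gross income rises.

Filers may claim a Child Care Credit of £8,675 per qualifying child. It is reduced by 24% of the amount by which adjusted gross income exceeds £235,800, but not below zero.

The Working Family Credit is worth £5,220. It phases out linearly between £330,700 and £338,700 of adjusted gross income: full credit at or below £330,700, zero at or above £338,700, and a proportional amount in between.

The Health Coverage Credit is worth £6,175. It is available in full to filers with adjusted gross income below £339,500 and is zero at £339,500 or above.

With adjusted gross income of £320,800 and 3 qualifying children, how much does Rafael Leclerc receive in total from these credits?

£17,020

Child Care Credit: base = 3 × £8,675 = £26,025. 24% of the £85,000 excess over £235,800 is £20,400; credit = £26,025 − £20,400 = £5,625.
Working Family Credit: £320,800 is at or below the £330,700 threshold, so the full £5,220 applies.
Health Coverage Credit: £320,800 is below the £339,500 cutoff, so the full £6,175 applies.
Total: £5,625 + £5,220 + £6,175 = £17,020.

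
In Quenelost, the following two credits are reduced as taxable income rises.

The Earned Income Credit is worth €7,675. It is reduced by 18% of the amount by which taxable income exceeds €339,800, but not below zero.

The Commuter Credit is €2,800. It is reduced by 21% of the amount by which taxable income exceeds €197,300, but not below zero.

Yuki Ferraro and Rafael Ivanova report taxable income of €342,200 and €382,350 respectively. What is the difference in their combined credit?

€7,227

Yuki (€342,200): Earned Income Credit: 18% of the €2,400 excess over €339,800 is €432; credit = €7,675 − €432 = €7,243. Commuter Credit: 21% of the €144,900 excess over €197,300 is €30,429 ≥ base, so the credit is €0. total €7,243 + €0 = €7,243
Rafael (€382,350): Earned Income Credit: 18% of the €42,550 excess over €339,800 is €7,659; credit = €7,675 − €7,659 = €16. Commuter Credit: 21% of the €185,050 excess over €197,300 is €38,860.50 ≥ base, so the credit is €0. total €16 + €0 = €16
Difference: |€7,243 − €16| = €7,227.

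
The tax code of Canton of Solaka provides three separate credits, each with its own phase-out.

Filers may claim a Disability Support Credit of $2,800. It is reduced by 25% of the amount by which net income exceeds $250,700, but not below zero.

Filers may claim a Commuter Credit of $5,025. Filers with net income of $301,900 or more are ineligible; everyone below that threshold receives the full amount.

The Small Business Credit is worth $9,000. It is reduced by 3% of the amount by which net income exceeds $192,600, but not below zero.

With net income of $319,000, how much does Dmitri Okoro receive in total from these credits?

$5,208

Disability Support Credit: 25% of the $68,300 excess over $250,700 is $17,075 ≥ base, so the credit is $0.
Commuter Credit: $319,000 meets or exceeds the $301,900 cutoff, so the credit is $0.
Small Business Credit: 3% of the $126,400 excess over $192,600 is $3,792; credit = $9,000 − $3,792 = $5,208.
Total: $0 + $0 + $5,208 = $5,208.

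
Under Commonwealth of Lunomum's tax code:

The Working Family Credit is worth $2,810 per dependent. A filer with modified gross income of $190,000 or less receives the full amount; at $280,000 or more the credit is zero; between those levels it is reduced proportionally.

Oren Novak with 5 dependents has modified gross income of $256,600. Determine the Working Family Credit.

$3,653

Working Family Credit: base = 5 × $2,810 = $14,050. $256,600 is $66,600 into a $90,000 phase-out range, leaving 23,400/90,000 of the credit: $14,050 × 23,400/90,000 = $3,653.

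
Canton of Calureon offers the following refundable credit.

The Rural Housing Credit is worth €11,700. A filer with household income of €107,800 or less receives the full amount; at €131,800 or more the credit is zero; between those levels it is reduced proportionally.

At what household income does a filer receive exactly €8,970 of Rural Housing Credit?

€8,970 is 8,970/11,700 of the full €11,700, so 2,730/11,700 of the €24,000 range has been used: income = €107,800 + €24,000 × 2,730/11,700 = €113,400.

€113,400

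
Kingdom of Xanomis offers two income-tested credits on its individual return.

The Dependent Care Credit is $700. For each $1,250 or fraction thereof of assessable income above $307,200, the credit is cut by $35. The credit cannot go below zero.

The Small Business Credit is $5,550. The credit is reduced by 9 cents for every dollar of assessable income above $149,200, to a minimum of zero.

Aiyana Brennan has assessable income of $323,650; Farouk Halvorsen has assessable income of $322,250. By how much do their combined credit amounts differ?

$35

Aiyana ($323,650): Dependent Care Credit: income exceeds $307,200 by $16,450, which is 14 full-or-partial $1,250 increments; reduction = 14 × $35 = $490, leaving $210. Small Business Credit: 9% of the $174,450 excess over $149,200 is $15,700.50 ≥ base, so the credit is $0. total $210 + $0 = $210
Farouk ($322,250): Dependent Care Credit: income exceeds $307,200 by $15,050, which is 13 full-or-partial $1,250 increments; reduction = 13 × $35 = $455, leaving $245. Small Business Credit: 9% of the $173,050 excess over $149,200 is $15,574.50 ≥ base, so the credit is $0. total $245 + $0 = $245
Difference: |$210 − $245| = $35.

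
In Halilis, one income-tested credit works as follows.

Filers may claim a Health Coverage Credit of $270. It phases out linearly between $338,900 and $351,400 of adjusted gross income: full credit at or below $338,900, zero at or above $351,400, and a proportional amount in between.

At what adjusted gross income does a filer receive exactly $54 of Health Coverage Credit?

$54 is 54/270 of the full $270, so 216/270 of the $12,500 range has been used: income = $338,900 + $12,500 × 216/270 = $348,900.

$348,900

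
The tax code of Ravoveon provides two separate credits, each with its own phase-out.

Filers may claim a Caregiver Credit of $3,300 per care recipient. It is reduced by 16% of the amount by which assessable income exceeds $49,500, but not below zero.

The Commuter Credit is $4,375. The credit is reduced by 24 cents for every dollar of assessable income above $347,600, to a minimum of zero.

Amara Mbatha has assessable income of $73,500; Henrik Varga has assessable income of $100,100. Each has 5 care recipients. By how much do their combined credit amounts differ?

$4,256

Amara ($73,500): Caregiver Credit: base = 5 × $3,300 = $16,500. 16% of the $24,000 excess over $49,500 is $3,840; credit = $16,500 − $3,840 = $12,660. Commuter Credit: $73,500 is at or below the $347,600 threshold, so the full $4,375 applies. total $12,660 + $4,375 = $17,035
Henrik ($100,100): Caregiver Credit: base = 5 × $3,300 = $16,500. 16% of the $50,600 excess over $49,500 is $8,096; credit = $16,500 − $8,096 = $8,404. Commuter Credit: $100,100 is at or below the $347,600 threshold, so the full $4,375 applies. total $8,404 + $4,375 = $12,779
Difference: |$17,035 − $12,779| = $4,256.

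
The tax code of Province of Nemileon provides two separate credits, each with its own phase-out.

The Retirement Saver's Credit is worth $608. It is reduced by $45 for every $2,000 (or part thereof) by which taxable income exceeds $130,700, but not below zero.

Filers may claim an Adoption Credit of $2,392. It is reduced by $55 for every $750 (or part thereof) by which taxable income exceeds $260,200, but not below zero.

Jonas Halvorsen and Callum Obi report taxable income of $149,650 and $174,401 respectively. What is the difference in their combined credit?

$158

Jonas ($149,650): Retirement Saver's Credit: income exceeds $130,700 by $18,950, which is 10 full-or-partial $2,000 increments; reduction = 10 × $45 = $450, leaving $158. Adoption Credit: $149,650 is at or below the $260,200 threshold, so the full $2,392 applies. total $158 + $2,392 = $2,550
Callum ($174,401): Retirement Saver's Credit: income exceeds $130,700 by $43,701 → 22 increments × $45 = $990 ≥ base, so the credit is $0. Adoption Credit: $174,401 is at or below the $260,200 threshold, so the full $2,392 applies. total $0 + $2,392 = $2,392
Difference: |$2,550 − $2,392| = $158.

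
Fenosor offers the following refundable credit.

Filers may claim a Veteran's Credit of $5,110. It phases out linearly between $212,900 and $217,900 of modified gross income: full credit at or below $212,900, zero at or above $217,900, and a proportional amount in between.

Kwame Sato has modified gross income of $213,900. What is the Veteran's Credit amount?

Veteran's Credit: $213,900 is $1,000 into a $5,000 phase-out range, leaving 4,000/5,000 of the credit: $5,110 × 4,000/5,000 = $4,088.

$4,088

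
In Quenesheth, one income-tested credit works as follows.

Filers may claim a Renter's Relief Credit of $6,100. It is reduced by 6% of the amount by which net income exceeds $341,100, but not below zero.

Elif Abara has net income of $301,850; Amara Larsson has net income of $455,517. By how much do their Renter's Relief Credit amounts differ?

Elif ($301,850): Renter's Relief Credit: $301,850 is at or below the $341,100 threshold, so the full $6,100 applies.
Amara ($455,517): Renter's Relief Credit: 6% of the $114,417 excess over $341,100 is $6,865.02 ≥ base, so the credit is $0.
Difference: |$6,100 − $0| = $6,100.

$6,100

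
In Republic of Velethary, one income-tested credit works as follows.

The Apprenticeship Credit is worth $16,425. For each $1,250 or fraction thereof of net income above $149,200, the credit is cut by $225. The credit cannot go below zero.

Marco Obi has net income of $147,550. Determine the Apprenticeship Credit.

Apprenticeship Credit: $147,550 is at or below the $149,200 threshold, so the full $16,425 applies.

$16,425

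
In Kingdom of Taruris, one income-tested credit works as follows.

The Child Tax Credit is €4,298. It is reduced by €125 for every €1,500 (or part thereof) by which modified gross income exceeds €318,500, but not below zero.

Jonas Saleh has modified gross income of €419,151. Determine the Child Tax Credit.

Child Tax Credit: income exceeds €318,500 by €100,651 → 68 increments × €125 = €8,500 ≥ base, so the credit is €0.

€0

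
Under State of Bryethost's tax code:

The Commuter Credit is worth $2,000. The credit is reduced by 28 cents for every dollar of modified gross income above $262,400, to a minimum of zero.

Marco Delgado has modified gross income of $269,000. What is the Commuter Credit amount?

$152

Commuter Credit: 28% of the $6,600 excess over $262,400 is $1,848; credit = $2,000 − $1,848 = $152.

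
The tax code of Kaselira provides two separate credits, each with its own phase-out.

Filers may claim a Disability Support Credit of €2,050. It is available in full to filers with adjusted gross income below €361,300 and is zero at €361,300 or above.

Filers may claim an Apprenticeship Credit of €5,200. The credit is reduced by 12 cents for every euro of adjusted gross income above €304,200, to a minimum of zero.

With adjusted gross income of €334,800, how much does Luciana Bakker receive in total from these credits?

Disability Support Credit: €334,800 is below the €361,300 cutoff, so the full €2,050 applies.
Apprenticeship Credit: 12% of the €30,600 excess over €304,200 is €3,672; credit = €5,200 − €3,672 = €1,528.
Total: €2,050 + €1,528 = €3,578.

€3,578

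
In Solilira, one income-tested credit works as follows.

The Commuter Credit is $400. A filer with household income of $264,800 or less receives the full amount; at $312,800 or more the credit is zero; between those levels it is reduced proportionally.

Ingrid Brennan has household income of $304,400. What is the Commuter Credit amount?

Commuter Credit: $304,400 is $39,600 into a $48,000 phase-out range, leaving 8,400/48,000 of the credit: $400 × 8,400/48,000 = $70.

$70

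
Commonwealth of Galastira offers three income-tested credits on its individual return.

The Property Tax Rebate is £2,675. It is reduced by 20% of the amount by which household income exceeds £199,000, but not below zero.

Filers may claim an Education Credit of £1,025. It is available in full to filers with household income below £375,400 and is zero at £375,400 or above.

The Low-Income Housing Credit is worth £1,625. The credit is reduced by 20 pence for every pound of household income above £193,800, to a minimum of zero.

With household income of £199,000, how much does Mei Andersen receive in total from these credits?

£4,285

Property Tax Rebate: £199,000 is at or below the £199,000 threshold, so the full £2,675 applies.
Education Credit: £199,000 is below the £375,400 cutoff, so the full £1,025 applies.
Low-Income Housing Credit: 20% of the £5,200 excess over £193,800 is £1,040; credit = £1,625 − £1,040 = £585.
Total: £2,675 + £1,025 + £585 = £4,285.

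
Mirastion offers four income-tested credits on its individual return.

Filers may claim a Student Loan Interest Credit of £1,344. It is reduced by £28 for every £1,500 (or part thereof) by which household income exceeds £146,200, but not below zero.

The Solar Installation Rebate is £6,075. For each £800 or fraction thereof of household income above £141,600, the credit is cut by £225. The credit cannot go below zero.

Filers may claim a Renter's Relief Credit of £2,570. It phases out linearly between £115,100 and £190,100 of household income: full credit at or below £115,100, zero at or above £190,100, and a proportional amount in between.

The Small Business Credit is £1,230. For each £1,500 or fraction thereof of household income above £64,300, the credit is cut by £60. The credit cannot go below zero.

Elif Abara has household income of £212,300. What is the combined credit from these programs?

Student Loan Interest Credit: income exceeds £146,200 by £66,100, which is 45 full-or-partial £1,500 increments; reduction = 45 × £28 = £1,260, leaving £84.
Solar Installation Rebate: income exceeds £141,600 by £70,700 → 89 increments × £225 = £20,025 ≥ base, so the credit is £0.
Renter's Relief Credit: £212,300 is at or above £190,100, so the credit is £0.
Small Business Credit: income exceeds £64,300 by £148,000 → 99 increments × £60 = £5,940 ≥ base, so the credit is £0.
Total: £84 + £0 + £0 + £0 = £84.

£84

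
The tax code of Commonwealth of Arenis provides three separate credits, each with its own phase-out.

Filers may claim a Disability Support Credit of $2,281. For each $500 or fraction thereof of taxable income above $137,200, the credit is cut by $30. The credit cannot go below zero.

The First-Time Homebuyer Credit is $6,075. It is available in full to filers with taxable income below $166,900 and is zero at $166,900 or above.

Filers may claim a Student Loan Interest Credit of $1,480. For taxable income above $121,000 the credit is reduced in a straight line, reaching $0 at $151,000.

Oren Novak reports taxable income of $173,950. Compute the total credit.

$61

Disability Support Credit: income exceeds $137,200 by $36,750, which is 74 full-or-partial $500 increments; reduction = 74 × $30 = $2,220, leaving $61.
First-Time Homebuyer Credit: $173,950 meets or exceeds the $166,900 cutoff, so the credit is $0.
Student Loan Interest Credit: $173,950 is at or above $151,000, so the credit is $0.
Total: $61 + $0 + $0 = $61.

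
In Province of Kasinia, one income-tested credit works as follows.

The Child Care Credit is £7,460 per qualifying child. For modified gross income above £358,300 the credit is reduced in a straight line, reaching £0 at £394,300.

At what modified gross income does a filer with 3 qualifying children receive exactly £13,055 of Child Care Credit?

£373,300

Full credit = 3 × £7,460 = £22,380.
£13,055 is 13,055/22,380 of the full £22,380, so 9,325/22,380 of the £36,000 range has been used: income = £358,300 + £36,000 × 9,325/22,380 = £373,300.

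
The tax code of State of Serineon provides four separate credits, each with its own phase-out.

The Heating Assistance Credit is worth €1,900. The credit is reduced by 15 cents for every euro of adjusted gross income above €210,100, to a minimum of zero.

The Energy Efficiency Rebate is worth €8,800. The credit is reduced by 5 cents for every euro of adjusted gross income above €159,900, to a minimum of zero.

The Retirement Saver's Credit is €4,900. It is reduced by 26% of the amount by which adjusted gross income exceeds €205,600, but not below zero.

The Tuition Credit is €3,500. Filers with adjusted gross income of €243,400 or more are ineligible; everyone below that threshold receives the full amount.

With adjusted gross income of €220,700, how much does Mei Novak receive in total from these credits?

Heating Assistance Credit: 15% of the €10,600 excess over €210,100 is €1,590; credit = €1,900 − €1,590 = €310.
Energy Efficiency Rebate: 5% of the €60,800 excess over €159,900 is €3,040; credit = €8,800 − €3,040 = €5,760.
Retirement Saver's Credit: 26% of the €15,100 excess over €205,600 is €3,926; credit = €4,900 − €3,926 = €974.
Tuition Credit: €220,700 is below the €243,400 cutoff, so the full €3,500 applies.
Total: €310 + €5,760 + €974 + €3,500 = €10,544.

€10,544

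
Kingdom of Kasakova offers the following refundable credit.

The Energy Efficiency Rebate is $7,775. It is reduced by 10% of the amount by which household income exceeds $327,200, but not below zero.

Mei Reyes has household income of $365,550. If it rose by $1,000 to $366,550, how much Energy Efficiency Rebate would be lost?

$100

At $365,550 — 10% of the $38,350 excess over $327,200 is $3,835; credit = $7,775 − $3,835 = $3,940.
At $366,550 — 10% of the $39,350 excess over $327,200 is $3,935; credit = $7,775 − $3,935 = $3,840.
Lost: $3,940 − $3,840 = $100.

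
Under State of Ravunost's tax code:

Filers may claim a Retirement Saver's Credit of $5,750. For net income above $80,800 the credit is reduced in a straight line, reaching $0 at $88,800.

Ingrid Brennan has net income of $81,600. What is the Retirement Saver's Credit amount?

Retirement Saver's Credit: $81,600 is $800 into a $8,000 phase-out range, leaving 7,200/8,000 of the credit: $5,750 × 7,200/8,000 = $5,175.

$5,175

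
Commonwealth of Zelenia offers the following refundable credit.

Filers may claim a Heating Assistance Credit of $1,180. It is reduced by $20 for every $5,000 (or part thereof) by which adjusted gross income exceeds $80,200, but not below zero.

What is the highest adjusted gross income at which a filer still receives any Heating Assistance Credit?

$370,200

After 58 increments the reduction is 58 × $20 = $1,160, leaving $20; one more increment wipes it out. Increment 58 ends at excess 58 × $5,000 = $290,000, so the highest qualifying income is $80,200 + $290,000 = $370,200.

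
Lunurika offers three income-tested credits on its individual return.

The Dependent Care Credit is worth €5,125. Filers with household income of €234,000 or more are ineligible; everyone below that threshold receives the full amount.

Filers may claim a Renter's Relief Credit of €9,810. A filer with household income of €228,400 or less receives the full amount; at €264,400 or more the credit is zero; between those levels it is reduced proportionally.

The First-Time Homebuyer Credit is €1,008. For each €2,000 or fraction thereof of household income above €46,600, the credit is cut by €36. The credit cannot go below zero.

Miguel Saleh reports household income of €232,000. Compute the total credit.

Dependent Care Credit: €232,000 is below the €234,000 cutoff, so the full €5,125 applies.
Renter's Relief Credit: €232,000 is €3,600 into a €36,000 phase-out range, leaving 32,400/36,000 of the credit: €9,810 × 32,400/36,000 = €8,829.
First-Time Homebuyer Credit: income exceeds €46,600 by €185,400 → 93 increments × €36 = €3,348 ≥ base, so the credit is €0.
Total: €5,125 + €8,829 + €0 = €13,954.

€13,954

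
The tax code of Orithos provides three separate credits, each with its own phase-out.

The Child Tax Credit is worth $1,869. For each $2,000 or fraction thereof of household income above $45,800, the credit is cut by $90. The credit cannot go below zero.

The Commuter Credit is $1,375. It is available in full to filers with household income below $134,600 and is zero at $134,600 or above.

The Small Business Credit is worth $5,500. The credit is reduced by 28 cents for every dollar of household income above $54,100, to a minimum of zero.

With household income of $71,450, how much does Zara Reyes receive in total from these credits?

$2,716

Child Tax Credit: income exceeds $45,800 by $25,650, which is 13 full-or-partial $2,000 increments; reduction = 13 × $90 = $1,170, leaving $699.
Commuter Credit: $71,450 is below the $134,600 cutoff, so the full $1,375 applies.
Small Business Credit: 28% of the $17,350 excess over $54,100 is $4,858; credit = $5,500 − $4,858 = $642.
Total: $699 + $1,375 + $642 = $2,716.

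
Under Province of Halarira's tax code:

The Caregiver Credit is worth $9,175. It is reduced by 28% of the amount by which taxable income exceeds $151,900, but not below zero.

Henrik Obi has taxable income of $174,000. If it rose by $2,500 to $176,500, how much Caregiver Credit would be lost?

At $174,000 — 28% of the $22,100 excess over $151,900 is $6,188; credit = $9,175 − $6,188 = $2,987.
At $176,500 — 28% of the $24,600 excess over $151,900 is $6,888; credit = $9,175 − $6,888 = $2,287.
Lost: $2,987 − $2,287 = $700.

$700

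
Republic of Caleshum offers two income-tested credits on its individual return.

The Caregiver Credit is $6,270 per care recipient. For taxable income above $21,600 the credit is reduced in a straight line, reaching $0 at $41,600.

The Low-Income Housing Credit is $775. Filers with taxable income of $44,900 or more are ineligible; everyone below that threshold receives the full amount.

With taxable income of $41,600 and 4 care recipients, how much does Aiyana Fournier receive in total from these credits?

$775

Caregiver Credit: base = 4 × $6,270 = $25,080. $41,600 is at or above $41,600, so the credit is $0.
Low-Income Housing Credit: $41,600 is below the $44,900 cutoff, so the full $775 applies.
Total: $0 + $775 = $775.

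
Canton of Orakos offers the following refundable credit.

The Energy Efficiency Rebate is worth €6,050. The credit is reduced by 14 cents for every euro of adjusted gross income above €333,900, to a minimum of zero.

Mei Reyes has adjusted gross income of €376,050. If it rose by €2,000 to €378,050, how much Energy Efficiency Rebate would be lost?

At €376,050 — 14% of the €42,150 excess over €333,900 is €5,901; credit = €6,050 − €5,901 = €149.
At €378,050 — 14% of the €44,150 excess over €333,900 is €6,181 ≥ base, so the credit is €0.
Lost: €149 − €0 = €149.

€149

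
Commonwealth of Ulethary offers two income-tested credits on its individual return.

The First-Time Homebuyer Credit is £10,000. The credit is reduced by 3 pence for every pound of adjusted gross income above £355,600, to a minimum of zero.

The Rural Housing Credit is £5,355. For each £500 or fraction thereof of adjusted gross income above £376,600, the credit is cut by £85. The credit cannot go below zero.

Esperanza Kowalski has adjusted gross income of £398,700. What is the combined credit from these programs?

First-Time Homebuyer Credit: 3% of the £43,100 excess over £355,600 is £1,293; credit = £10,000 − £1,293 = £8,707.
Rural Housing Credit: income exceeds £376,600 by £22,100, which is 45 full-or-partial £500 increments; reduction = 45 × £85 = £3,825, leaving £1,530.
Total: £8,707 + £1,530 = £10,237.

£10,237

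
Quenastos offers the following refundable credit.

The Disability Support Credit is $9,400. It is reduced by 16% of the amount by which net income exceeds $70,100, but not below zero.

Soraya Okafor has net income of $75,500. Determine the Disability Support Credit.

$8,536

Disability Support Credit: 16% of the $5,400 excess over $70,100 is $864; credit = $9,400 − $864 = $8,536.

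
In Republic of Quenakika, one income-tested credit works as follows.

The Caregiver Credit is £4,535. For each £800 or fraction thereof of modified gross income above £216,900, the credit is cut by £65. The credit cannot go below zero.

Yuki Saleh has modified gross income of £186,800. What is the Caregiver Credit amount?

£4,535

Caregiver Credit: £186,800 is at or below the £216,900 threshold, so the full £4,535 applies.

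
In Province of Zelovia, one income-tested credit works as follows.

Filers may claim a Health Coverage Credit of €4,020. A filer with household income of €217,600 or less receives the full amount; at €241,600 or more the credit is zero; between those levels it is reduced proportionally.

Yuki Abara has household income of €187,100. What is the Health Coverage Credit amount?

Health Coverage Credit: €187,100 is at or below the €217,600 threshold, so the full €4,020 applies.

€4,020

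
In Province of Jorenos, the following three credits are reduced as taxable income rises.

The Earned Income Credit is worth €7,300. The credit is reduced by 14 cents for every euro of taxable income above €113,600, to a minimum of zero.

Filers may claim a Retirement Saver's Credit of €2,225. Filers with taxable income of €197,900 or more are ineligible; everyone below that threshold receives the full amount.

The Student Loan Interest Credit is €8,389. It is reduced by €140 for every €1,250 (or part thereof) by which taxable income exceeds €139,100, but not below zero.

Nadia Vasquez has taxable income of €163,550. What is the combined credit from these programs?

Earned Income Credit: 14% of the €49,950 excess over €113,600 is €6,993; credit = €7,300 − €6,993 = €307.
Retirement Saver's Credit: €163,550 is below the €197,900 cutoff, so the full €2,225 applies.
Student Loan Interest Credit: income exceeds €139,100 by €24,450, which is 20 full-or-partial €1,250 increments; reduction = 20 × €140 = €2,800, leaving €5,589.
Total: €307 + €2,225 + €5,589 = €8,121.

€8,121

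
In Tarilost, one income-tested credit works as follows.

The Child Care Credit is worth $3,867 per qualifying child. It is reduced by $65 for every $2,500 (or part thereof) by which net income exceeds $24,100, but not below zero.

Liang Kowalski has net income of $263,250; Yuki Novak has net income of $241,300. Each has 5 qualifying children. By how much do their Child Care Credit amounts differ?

$585

Liang ($263,250): Child Care Credit: base = 5 × $3,867 = $19,335. income exceeds $24,100 by $239,150, which is 96 full-or-partial $2,500 increments; reduction = 96 × $65 = $6,240, leaving $13,095.
Yuki ($241,300): Child Care Credit: base = 5 × $3,867 = $19,335. income exceeds $24,100 by $217,200, which is 87 full-or-partial $2,500 increments; reduction = 87 × $65 = $5,655, leaving $13,680.
Difference: |$13,095 − $13,680| = $585.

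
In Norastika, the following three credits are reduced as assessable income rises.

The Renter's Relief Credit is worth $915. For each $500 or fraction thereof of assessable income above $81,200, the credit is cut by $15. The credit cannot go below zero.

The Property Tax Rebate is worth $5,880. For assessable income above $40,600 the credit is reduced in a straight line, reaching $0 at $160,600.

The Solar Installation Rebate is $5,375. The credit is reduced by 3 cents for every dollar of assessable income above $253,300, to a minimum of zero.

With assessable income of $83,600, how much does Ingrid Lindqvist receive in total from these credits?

Renter's Relief Credit: income exceeds $81,200 by $2,400, which is 5 full-or-partial $500 increments; reduction = 5 × $15 = $75, leaving $840.
Property Tax Rebate: $83,600 is $43,000 into a $120,000 phase-out range, leaving 77,000/120,000 of the credit: $5,880 × 77,000/120,000 = $3,773.
Solar Installation Rebate: $83,600 is at or below the $253,300 threshold, so the full $5,375 applies.
Total: $840 + $3,773 + $5,375 = $9,988.

$9,988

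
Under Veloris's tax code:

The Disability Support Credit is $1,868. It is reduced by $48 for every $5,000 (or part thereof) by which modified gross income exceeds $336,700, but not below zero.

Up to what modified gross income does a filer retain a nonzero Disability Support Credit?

$526,700

After 38 increments the reduction is 38 × $48 = $1,824, leaving $44; one more increment wipes it out. Increment 38 ends at excess 38 × $5,000 = $190,000, so the highest qualifying income is $336,700 + $190,000 = $526,700.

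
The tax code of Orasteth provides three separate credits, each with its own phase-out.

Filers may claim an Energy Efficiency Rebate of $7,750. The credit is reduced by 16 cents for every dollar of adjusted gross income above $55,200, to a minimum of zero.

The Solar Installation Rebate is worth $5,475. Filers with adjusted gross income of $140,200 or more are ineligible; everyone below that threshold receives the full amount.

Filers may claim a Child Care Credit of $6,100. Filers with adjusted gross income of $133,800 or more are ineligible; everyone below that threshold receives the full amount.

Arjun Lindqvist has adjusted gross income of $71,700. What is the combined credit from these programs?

$16,685

Energy Efficiency Rebate: 16% of the $16,500 excess over $55,200 is $2,640; credit = $7,750 − $2,640 = $5,110.
Solar Installation Rebate: $71,700 is below the $140,200 cutoff, so the full $5,475 applies.
Child Care Credit: $71,700 is below the $133,800 cutoff, so the full $6,100 applies.
Total: $5,110 + $5,475 + $6,100 = $16,685.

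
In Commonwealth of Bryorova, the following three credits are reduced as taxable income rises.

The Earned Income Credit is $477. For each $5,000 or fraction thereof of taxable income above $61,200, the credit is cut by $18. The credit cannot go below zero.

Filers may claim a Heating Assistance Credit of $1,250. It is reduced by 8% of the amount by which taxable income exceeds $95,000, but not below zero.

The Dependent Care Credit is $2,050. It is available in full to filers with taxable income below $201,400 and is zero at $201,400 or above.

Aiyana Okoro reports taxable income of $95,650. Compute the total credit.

$3,599

Earned Income Credit: income exceeds $61,200 by $34,450, which is 7 full-or-partial $5,000 increments; reduction = 7 × $18 = $126, leaving $351.
Heating Assistance Credit: 8% of the $650 excess over $95,000 is $52; credit = $1,250 − $52 = $1,198.
Dependent Care Credit: $95,650 is below the $201,400 cutoff, so the full $2,050 applies.
Total: $351 + $1,198 + $2,050 = $3,599.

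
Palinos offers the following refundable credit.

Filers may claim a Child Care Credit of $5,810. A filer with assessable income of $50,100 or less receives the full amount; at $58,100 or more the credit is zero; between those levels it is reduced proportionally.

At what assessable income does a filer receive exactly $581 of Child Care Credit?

$57,300

$581 is 581/5,810 of the full $5,810, so 5,229/5,810 of the $8,000 range has been used: income = $50,100 + $8,000 × 5,229/5,810 = $57,300.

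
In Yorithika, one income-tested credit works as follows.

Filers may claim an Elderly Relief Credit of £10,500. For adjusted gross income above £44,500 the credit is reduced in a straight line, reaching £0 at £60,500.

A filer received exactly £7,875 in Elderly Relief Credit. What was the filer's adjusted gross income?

£7,875 is 7,875/10,500 of the full £10,500, so 2,625/10,500 of the £16,000 range has been used: income = £44,500 + £16,000 × 2,625/10,500 = £48,500.

£48,500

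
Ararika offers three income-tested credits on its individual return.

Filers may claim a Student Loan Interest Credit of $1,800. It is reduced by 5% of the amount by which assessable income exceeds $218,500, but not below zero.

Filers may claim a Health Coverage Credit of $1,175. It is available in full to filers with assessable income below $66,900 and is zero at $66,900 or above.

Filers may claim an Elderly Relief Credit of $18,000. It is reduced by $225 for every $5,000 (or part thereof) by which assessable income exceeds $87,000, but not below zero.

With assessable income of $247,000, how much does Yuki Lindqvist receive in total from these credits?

Student Loan Interest Credit: 5% of the $28,500 excess over $218,500 is $1,425; credit = $1,800 − $1,425 = $375.
Health Coverage Credit: $247,000 meets or exceeds the $66,900 cutoff, so the credit is $0.
Elderly Relief Credit: income exceeds $87,000 by $160,000, which is 32 full-or-partial $5,000 increments; reduction = 32 × $225 = $7,200, leaving $10,800.
Total: $375 + $0 + $10,800 = $11,175.

$11,175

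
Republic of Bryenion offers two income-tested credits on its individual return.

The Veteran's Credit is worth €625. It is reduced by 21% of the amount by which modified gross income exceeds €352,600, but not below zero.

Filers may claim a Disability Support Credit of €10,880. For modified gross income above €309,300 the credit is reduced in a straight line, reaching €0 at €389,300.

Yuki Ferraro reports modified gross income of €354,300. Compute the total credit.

€5,028

Veteran's Credit: 21% of the €1,700 excess over €352,600 is €357; credit = €625 − €357 = €268.
Disability Support Credit: €354,300 is €45,000 into a €80,000 phase-out range, leaving 35,000/80,000 of the credit: €10,880 × 35,000/80,000 = €4,760.
Total: €268 + €4,760 = €5,028.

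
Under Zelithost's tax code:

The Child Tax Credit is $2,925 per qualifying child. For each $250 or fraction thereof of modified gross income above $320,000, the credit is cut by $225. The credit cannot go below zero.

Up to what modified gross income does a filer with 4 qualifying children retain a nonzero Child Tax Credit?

$332,750

Full credit = 4 × $2,925 = $11,700.
After 51 increments the reduction is 51 × $225 = $11,475, leaving $225; one more increment wipes it out. Increment 51 ends at excess 51 × $250 = $12,750, so the highest qualifying income is $320,000 + $12,750 = $332,750.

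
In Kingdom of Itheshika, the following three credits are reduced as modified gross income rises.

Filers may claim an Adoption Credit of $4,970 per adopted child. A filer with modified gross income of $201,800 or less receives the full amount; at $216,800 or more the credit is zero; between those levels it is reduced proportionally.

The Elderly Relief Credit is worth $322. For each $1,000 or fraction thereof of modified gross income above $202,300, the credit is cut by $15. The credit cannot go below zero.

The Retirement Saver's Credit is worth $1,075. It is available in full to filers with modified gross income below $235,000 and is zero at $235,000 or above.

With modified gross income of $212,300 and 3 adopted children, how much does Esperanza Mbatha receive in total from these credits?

Adoption Credit: base = 3 × $4,970 = $14,910. $212,300 is $10,500 into a $15,000 phase-out range, leaving 4,500/15,000 of the credit: $14,910 × 4,500/15,000 = $4,473.
Elderly Relief Credit: income exceeds $202,300 by $10,000, which is 10 full-or-partial $1,000 increments; reduction = 10 × $15 = $150, leaving $172.
Retirement Saver's Credit: $212,300 is below the $235,000 cutoff, so the full $1,075 applies.
Total: $4,473 + $172 + $1,075 = $5,720.

$5,720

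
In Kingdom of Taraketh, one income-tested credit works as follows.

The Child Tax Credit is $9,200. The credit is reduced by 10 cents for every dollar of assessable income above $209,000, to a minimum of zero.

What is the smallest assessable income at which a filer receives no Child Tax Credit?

The credit falls by 10% of each dollar above $209,000, so it reaches zero when the excess is $9,200 / 10% = $92,000: income = $209,000 + $92,000 = $301,000.

$301,000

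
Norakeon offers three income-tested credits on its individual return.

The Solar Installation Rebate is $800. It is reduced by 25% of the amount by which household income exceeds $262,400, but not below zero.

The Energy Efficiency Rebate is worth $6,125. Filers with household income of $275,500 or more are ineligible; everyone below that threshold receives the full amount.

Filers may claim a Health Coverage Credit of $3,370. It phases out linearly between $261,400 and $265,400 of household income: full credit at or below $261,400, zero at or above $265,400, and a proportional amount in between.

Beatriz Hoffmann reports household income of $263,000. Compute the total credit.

$8,797

Solar Installation Rebate: 25% of the $600 excess over $262,400 is $150; credit = $800 − $150 = $650.
Energy Efficiency Rebate: $263,000 is below the $275,500 cutoff, so the full $6,125 applies.
Health Coverage Credit: $263,000 is $1,600 into a $4,000 phase-out range, leaving 2,400/4,000 of the credit: $3,370 × 2,400/4,000 = $2,022.
Total: $650 + $6,125 + $2,022 = $8,797.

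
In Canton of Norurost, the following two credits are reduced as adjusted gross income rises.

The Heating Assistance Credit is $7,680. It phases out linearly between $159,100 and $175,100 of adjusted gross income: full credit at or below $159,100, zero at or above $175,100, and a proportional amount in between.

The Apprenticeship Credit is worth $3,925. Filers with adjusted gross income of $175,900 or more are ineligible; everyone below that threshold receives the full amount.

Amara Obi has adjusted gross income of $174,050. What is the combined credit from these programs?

$4,429

Heating Assistance Credit: $174,050 is $14,950 into a $16,000 phase-out range, leaving 1,050/16,000 of the credit: $7,680 × 1,050/16,000 = $504.
Apprenticeship Credit: $174,050 is below the $175,900 cutoff, so the full $3,925 applies.
Total: $504 + $3,925 = $4,429.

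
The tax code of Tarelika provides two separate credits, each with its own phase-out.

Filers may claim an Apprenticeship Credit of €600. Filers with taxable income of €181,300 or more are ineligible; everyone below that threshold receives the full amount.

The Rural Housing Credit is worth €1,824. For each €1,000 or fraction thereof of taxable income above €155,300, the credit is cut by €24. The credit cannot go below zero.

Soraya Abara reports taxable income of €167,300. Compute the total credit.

Apprenticeship Credit: €167,300 is below the €181,300 cutoff, so the full €600 applies.
Rural Housing Credit: income exceeds €155,300 by €12,000, which is 12 full-or-partial €1,000 increments; reduction = 12 × €24 = €288, leaving €1,536.
Total: €600 + €1,536 = €2,136.

€2,136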